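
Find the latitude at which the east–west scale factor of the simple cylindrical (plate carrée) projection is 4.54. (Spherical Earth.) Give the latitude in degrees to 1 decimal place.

77.3°

Plate carrée: h = 1, k = sec φ along parallels.
sec φ = 4.54  ⇒  cos φ = 0.2203  ⇒  φ ≈ 77.3°.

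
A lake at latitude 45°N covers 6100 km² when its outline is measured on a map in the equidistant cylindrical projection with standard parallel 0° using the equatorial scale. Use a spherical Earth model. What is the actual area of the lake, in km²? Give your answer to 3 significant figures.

4310 km²

For the equirectangular projection with φ₀ = 0 (plate carrée), h = 1 along meridians and k = sec φ along parallels.
Areal scale = h·k = 1 × sec φ; at 45°, h = 1.000, k = 1.414, so h·k = 1.414.
True area = apparent / (areal scale) = 6100 / 1.414 ≈ 4310 km².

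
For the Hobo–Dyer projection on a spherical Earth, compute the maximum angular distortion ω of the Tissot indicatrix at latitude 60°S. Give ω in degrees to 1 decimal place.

Hobo–Dyer is a cylindrical equal-area projection with standard parallels at ±37.5°. A cylindrical equal-area projection with standard parallel φ₀ has meridian scale h = cos φ / cos φ₀ and parallel scale k = cos φ₀ / cos φ (so areas are preserved, h·k = 1).
At 60°: h = 0.6302, k = 1.587; principal scales a = 1.587, b = 0.6302.
sin(ω/2) = (a − b)/(a + b) = 0.9565/2.217 = 0.4314, so ω = 2 arcsin(0.4314) ≈ 51.1°.

51.1°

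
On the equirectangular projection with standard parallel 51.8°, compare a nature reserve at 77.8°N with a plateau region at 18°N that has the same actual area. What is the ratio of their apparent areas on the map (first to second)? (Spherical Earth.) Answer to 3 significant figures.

With standard parallel φ₀ = 51.8°, the equirectangular projection gives x = Rλ cos φ₀, y = Rφ, so h = 1 and k = cos 51.8° / cos φ.
Areal scale at 77.8°: h·k = 1.000 × 2.926 = 2.926.
Areal scale at 18°: h·k = 1.000 × 0.6502 = 0.6502.
Ratio = 2.926/0.6502 ≈ 4.50.

4.50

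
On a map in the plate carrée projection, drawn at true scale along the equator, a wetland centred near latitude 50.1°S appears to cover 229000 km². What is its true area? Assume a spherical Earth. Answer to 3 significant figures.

147000 km²

In the plate carrée (x = Rλ, y = Rφ), meridians are true-scale (h = 1) and parallels are stretched by k = sec φ.
Areal scale = h·k = 1 × sec φ; at 50.1°, h = 1.000, k = 1.559, so h·k = 1.559.
True area = apparent / (areal scale) = 229000 / 1.559 ≈ 147000 km².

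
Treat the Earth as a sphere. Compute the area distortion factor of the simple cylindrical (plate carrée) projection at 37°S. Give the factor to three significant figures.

1.25

In the plate carrée (x = Rλ, y = Rφ), meridians are true-scale (h = 1) and parallels are stretched by k = sec φ.
Areal scale = h·k = 1 × sec φ; at 37°, h = 1.000, k = 1.252, so h·k = 1.252.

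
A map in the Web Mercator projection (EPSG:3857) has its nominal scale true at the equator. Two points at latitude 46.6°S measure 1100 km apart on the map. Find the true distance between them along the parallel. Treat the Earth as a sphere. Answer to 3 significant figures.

756 km

Mercator is conformal, so the point scale is isotropic: h = k = sec φ = 1/cos φ.
Along the parallel at 46.6°, map distances are exaggerated by k = sec 46.6° = 1.455.
True distance = 1100 / 1.455 = 1100 × cos 46.6° ≈ 756 km.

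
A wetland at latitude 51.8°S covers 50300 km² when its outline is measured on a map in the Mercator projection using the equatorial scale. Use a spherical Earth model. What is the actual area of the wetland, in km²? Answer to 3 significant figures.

19200 km²

The Mercator projection is conformal; its linear scale factor is the same in every direction and equals sec φ = 1/cos φ.
Areal scale = k² = sec²φ = 1/cos²(51.8°) = 1/0.6184² = 2.615.
True area = apparent / (areal scale) = 50300 / 2.615 ≈ 19200 km².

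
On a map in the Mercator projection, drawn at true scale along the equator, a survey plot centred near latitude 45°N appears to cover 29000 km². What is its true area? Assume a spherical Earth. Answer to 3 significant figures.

14500 km²

Mercator is conformal, so the point scale is isotropic: h = k = sec φ = 1/cos φ.
Areal scale = k² = sec²φ = 1/cos²(45°) = 1/0.7071² = 2.000.
True area = apparent / (areal scale) = 29000 / 2.000 ≈ 14500 km².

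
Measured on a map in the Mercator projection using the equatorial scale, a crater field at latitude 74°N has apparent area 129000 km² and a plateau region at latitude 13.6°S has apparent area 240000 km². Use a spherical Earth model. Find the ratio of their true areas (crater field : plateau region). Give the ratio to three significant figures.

Since Mercator area scale is 1/cos²φ, the true area equals the apparent area multiplied by cos²φ.
True area of crater field: 129000 × cos²(74°) = 129000 × 0.07598 = 9801 km².
True area of plateau region: 240000 × cos²(13.6°) = 240000 × 0.9447 = 226700 km².
Ratio = 9801 / 226700 ≈ 0.0432.

0.0432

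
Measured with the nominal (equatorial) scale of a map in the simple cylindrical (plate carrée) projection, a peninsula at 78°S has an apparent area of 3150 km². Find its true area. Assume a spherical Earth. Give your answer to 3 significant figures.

For the equirectangular projection with φ₀ = 0 (plate carrée), h = 1 along meridians and k = sec φ along parallels.
Areal scale = h·k = 1 × sec φ; at 78°, h = 1.000, k = 4.810, so h·k = 4.810.
True area = apparent / (areal scale) = 3150 / 4.810 ≈ 655 km².

655 km²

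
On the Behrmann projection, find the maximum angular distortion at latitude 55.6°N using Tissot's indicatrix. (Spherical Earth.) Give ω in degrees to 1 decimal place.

47.5°

Behrmann is a cylindrical equal-area projection with standard parallels at ±30°. A cylindrical equal-area projection with standard parallel φ₀ has meridian scale h = cos φ / cos φ₀ and parallel scale k = cos φ₀ / cos φ (so areas are preserved, h·k = 1).
At 55.6°: h = 0.6524, k = 1.533; principal scales a = 1.533, b = 0.6524.
sin(ω/2) = (a − b)/(a + b) = 0.8805/2.185 = 0.4029, so ω = 2 arcsin(0.4029) ≈ 47.5°.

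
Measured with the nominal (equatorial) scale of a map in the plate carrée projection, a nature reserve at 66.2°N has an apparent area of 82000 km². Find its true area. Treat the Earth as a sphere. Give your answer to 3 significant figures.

33100 km²

In the plate carrée (x = Rλ, y = Rφ), meridians are true-scale (h = 1) and parallels are stretched by k = sec φ.
Areal scale = h·k = 1 × sec φ; at 66.2°, h = 1.000, k = 2.478, so h·k = 2.478.
True area = apparent / (areal scale) = 82000 / 2.478 ≈ 33100 km².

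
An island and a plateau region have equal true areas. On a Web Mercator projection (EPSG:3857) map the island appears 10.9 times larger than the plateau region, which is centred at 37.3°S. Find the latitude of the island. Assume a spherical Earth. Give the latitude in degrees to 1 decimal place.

On Mercator, (apparent₁)/(apparent₂) = sec²φ₁ / sec²φ₂ when true areas are equal.
cos²φ₂ / cos²φ₁ = 10.9  ⇒  cos φ₁ = cos 37.3° / √10.9 = 0.7955/3.302 = 0.2409.
φ₁ = arccos(0.2409) ≈ 76.1°.

76.1°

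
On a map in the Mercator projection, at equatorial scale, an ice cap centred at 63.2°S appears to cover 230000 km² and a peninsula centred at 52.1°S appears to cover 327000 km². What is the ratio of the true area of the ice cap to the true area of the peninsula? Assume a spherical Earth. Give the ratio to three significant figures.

Since Mercator area scale is 1/cos²φ, the true area equals the apparent area multiplied by cos²φ.
True area of ice cap: 230000 × cos²(63.2°) = 230000 × 0.2033 = 46760 km².
True area of peninsula: 327000 × cos²(52.1°) = 327000 × 0.3773 = 123400 km².
Ratio = 46760 / 123400 ≈ 0.379.

0.379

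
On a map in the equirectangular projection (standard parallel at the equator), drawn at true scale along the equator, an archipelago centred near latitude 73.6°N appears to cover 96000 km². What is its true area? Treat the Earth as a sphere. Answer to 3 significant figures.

In the plate carrée (x = Rλ, y = Rφ), meridians are true-scale (h = 1) and parallels are stretched by k = sec φ.
Areal scale = h·k = 1 × sec φ; at 73.6°, h = 1.000, k = 3.542, so h·k = 3.542.
True area = apparent / (areal scale) = 96000 / 3.542 ≈ 27100 km².

27100 km²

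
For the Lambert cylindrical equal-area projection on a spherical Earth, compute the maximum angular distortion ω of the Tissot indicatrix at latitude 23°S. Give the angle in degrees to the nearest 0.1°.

The Lambert cylindrical equal-area projection is the cylindrical equal-area projection with its standard parallel at the equator (φ₀ = 0). Cylindrical equal-area (φ₀ = 0°): h = cos φ / cos 0° along meridians, k = cos 0° / cos φ along parallels; h·k = 1.
At 23°: h = 0.9205, k = 1.086; principal scales a = 1.086, b = 0.9205.
sin(ω/2) = (a − b)/(a + b) = 0.1659/2.007 = 0.08264, so ω = 2 arcsin(0.08264) ≈ 9.5°.

9.5°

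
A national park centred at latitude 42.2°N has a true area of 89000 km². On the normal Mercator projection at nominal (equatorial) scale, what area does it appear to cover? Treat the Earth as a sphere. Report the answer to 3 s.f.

The Mercator projection is conformal; its linear scale factor is the same in every direction and equals sec φ = 1/cos φ.
Areal scale = k² = sec²φ = 1/cos²(42.2°) = 1/0.7408² = 1.822.
Apparent area = 89000 × 1.822 ≈ 162000 km².

162000 km²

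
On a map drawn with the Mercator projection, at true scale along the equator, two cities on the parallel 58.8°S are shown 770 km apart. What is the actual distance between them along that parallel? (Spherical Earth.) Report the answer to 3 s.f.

Mercator is conformal, so the point scale is isotropic: h = k = sec φ = 1/cos φ.
Along the parallel at 58.8°, map distances are exaggerated by k = sec 58.8° = 1.930.
True distance = 770 / 1.930 = 770 × cos 58.8° ≈ 399 km.

399 km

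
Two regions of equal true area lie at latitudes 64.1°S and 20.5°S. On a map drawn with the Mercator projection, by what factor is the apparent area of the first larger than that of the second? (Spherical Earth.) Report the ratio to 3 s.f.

Mercator is conformal with k = sec φ, so areal scale = k² = sec²φ.
At 64.1°: sec²(64.1°) = 1/0.4368² = 5.241.
At 20.5°: sec²(20.5°) = 1/0.9367² = 1.140.
Ratio = 5.241/1.140 = cos²(20.5°)/cos²(64.1°) ≈ 4.60.

4.60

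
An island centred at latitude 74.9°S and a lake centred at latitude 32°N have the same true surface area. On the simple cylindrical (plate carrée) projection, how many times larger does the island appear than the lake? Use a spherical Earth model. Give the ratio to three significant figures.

In the plate carrée (x = Rλ, y = Rφ), meridians are true-scale (h = 1) and parallels are stretched by k = sec φ.
Areal scale at 74.9°: h·k = 1.000 × 3.839 = 3.839.
Areal scale at 32°: h·k = 1.000 × 1.179 = 1.179.
Ratio = 3.839/1.179 ≈ 3.26.

3.26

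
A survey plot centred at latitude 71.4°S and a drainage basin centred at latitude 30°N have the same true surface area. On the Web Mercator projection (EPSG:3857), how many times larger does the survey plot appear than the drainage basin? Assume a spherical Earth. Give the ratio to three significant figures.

7.37

Mercator is conformal with k = sec φ, so areal scale = k² = sec²φ.
At 71.4°: sec²(71.4°) = 1/0.3190² = 9.829.
At 30°: sec²(30°) = 1/0.8660² = 1.333.
Ratio = 9.829/1.333 = cos²(30°)/cos²(71.4°) ≈ 7.37.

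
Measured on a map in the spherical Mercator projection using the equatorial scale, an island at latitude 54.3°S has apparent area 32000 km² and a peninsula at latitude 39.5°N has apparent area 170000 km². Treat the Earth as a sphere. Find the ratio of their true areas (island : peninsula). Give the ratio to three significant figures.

0.108

Since Mercator area scale is 1/cos²φ, the true area equals the apparent area multiplied by cos²φ.
True area of island: 32000 × cos²(54.3°) = 32000 × 0.3405 = 10900 km².
True area of peninsula: 170000 × cos²(39.5°) = 170000 × 0.5954 = 101200 km².
Ratio = 10900 / 101200 ≈ 0.108.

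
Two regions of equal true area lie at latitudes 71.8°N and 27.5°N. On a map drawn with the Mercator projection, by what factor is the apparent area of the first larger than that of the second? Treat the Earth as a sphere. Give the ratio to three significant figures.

8.07

Mercator is conformal with k = sec φ, so areal scale = k² = sec²φ.
At 71.8°: sec²(71.8°) = 1/0.3123² = 10.25.
At 27.5°: sec²(27.5°) = 1/0.8870² = 1.271.
Ratio = 10.25/1.271 = cos²(27.5°)/cos²(71.8°) ≈ 8.07.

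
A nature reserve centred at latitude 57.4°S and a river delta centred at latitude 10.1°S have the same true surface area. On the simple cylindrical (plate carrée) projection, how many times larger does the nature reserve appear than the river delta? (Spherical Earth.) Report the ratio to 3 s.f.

1.83

In the plate carrée (x = Rλ, y = Rφ), meridians are true-scale (h = 1) and parallels are stretched by k = sec φ.
Areal scale at 57.4°: h·k = 1.000 × 1.856 = 1.856.
Areal scale at 10.1°: h·k = 1.000 × 1.016 = 1.016.
Ratio = 1.856/1.016 ≈ 1.83.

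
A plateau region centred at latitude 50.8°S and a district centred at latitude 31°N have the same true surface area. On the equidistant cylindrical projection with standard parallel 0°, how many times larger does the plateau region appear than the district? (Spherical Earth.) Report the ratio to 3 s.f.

For the equirectangular projection with φ₀ = 0 (plate carrée), h = 1 along meridians and k = sec φ along parallels.
Areal scale at 50.8°: h·k = 1.000 × 1.582 = 1.582.
Areal scale at 31°: h·k = 1.000 × 1.167 = 1.167.
Ratio = 1.582/1.167 ≈ 1.36.

1.36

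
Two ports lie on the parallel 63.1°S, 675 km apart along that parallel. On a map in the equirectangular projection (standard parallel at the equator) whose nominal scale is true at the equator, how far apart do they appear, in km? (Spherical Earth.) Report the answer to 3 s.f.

1490 km

For the equirectangular projection with φ₀ = 0 (plate carrée), h = 1 along meridians and k = sec φ along parallels.
Along the parallel, k = sec 63.1° = 1/0.4524 = 2.210.
Map distance = 675 × 2.210 ≈ 1490 km.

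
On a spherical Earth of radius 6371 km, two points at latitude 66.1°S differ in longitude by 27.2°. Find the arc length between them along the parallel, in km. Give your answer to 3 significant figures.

Arc length along a parallel = R cos φ · Δλ (with Δλ in radians).
= 6371 × cos 66.1° × (27.2° × π/180) = 6371 × 0.4051 × 0.4747 ≈ 1230 km.

1230 km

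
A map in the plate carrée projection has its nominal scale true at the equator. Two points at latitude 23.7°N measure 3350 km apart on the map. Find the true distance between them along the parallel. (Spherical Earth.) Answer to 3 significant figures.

In the plate carrée (x = Rλ, y = Rφ), meridians are true-scale (h = 1) and parallels are stretched by k = sec φ.
Along the parallel at 23.7°, map distances are exaggerated by k = sec 23.7° = 1.092.
True distance = 3350 / 1.092 = 3350 × cos 23.7° ≈ 3070 km.

3070 km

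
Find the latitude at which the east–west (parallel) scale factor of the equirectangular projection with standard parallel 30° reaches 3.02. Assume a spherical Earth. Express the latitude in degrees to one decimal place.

73.3°

With standard parallel φ₀ = 30°, the equirectangular projection gives x = Rλ cos φ₀, y = Rφ, so h = 1 and k = cos 30° / cos φ.
k = cos φ₀ / cos φ = 3.02  ⇒  cos φ = cos 30° / 3.02 = 0.2868.
φ = arccos(0.2868) ≈ 73.3°.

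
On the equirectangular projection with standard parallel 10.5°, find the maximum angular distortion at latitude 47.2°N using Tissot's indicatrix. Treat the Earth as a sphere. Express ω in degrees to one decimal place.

The equidistant cylindrical projection with φ₀ = 10.5° has h = 1 (meridians true) and k = cos φ₀ / cos φ along parallels.
At 47.2°: h = 1.000, k = 1.447; principal scales a = 1.447, b = 1.000.
sin(ω/2) = (a − b)/(a + b) = 0.4472/2.447 = 0.1827, so ω = 2 arcsin(0.1827) ≈ 21.1°.

21.1°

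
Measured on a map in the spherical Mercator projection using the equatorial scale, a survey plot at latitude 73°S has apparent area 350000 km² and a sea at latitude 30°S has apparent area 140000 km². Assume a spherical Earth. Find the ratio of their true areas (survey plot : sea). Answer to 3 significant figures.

0.285

Mercator's areal exaggeration is sec²φ; hence true area = (apparent area) · cos²φ.
True area of survey plot: 350000 × cos²(73°) = 350000 × 0.08548 = 29920 km².
True area of sea: 140000 × cos²(30°) = 140000 × 0.7500 = 105000 km².
Ratio = 29920 / 105000 ≈ 0.285.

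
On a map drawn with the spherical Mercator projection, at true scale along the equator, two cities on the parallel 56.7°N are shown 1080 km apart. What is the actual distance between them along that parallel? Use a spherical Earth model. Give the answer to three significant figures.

The Mercator projection is conformal; its linear scale factor is the same in every direction and equals sec φ = 1/cos φ.
Along the parallel at 56.7°, map distances are exaggerated by k = sec 56.7° = 1.821.
True distance = 1080 / 1.821 = 1080 × cos 56.7° ≈ 593 km.

593 km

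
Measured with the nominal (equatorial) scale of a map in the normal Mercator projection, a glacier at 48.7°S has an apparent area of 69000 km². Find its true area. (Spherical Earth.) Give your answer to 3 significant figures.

30100 km²

Mercator is conformal, so the point scale is isotropic: h = k = sec φ = 1/cos φ.
Areal scale = k² = sec²φ = 1/cos²(48.7°) = 1/0.6600² = 2.296.
True area = apparent / (areal scale) = 69000 / 2.296 ≈ 30100 km².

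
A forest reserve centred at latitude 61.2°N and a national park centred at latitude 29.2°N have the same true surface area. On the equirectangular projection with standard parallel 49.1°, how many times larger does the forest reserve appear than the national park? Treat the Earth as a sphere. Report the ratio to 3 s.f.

The equidistant cylindrical projection with φ₀ = 49.1° has h = 1 (meridians true) and k = cos φ₀ / cos φ along parallels.
Areal scale at 61.2°: h·k = 1.000 × 1.359 = 1.359.
Areal scale at 29.2°: h·k = 1.000 × 0.7501 = 0.7501.
Ratio = 1.359/0.7501 ≈ 1.81.

1.81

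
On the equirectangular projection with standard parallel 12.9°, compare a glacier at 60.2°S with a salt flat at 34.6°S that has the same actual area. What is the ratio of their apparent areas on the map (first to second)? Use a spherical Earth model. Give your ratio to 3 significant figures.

1.66

The equidistant cylindrical projection with φ₀ = 12.9° has h = 1 (meridians true) and k = cos φ₀ / cos φ along parallels.
Areal scale at 60.2°: h·k = 1.000 × 1.961 = 1.961.
Areal scale at 34.6°: h·k = 1.000 × 1.184 = 1.184.
Ratio = 1.961/1.184 ≈ 1.66.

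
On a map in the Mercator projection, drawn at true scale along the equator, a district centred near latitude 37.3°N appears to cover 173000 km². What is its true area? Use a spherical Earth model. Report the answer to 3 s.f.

109000 km²

The Mercator projection is conformal; its linear scale factor is the same in every direction and equals sec φ = 1/cos φ.
Areal scale = k² = sec²φ = 1/cos²(37.3°) = 1/0.7955² = 1.580.
True area = apparent / (areal scale) = 173000 / 1.580 ≈ 109000 km².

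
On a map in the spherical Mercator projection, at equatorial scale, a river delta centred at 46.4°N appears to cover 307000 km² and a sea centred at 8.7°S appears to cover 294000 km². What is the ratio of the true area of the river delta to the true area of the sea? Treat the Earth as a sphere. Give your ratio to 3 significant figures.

0.508

Mercator's areal exaggeration is sec²φ; hence true area = (apparent area) · cos²φ.
True area of river delta: 307000 × cos²(46.4°) = 307000 × 0.4756 = 146000 km².
True area of sea: 294000 × cos²(8.7°) = 294000 × 0.9771 = 287300 km².
Ratio = 146000 / 287300 ≈ 0.508.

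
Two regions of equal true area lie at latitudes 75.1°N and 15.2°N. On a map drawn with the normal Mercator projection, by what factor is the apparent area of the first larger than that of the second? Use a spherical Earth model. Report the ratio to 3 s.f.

14.1

Mercator areal scale is sec²φ.
At 75.1°: sec²(75.1°) = 1/0.2571² = 15.12.
At 15.2°: sec²(15.2°) = 1/0.9650² = 1.074.
Ratio = 15.12/1.074 = cos²(15.2°)/cos²(75.1°) ≈ 14.1.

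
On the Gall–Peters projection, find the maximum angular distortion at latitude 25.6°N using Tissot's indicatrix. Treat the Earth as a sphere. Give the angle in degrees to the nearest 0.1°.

Gall–Peters is a cylindrical equal-area projection with standard parallels at ±45°. A cylindrical equal-area projection with standard parallel φ₀ has meridian scale h = cos φ / cos φ₀ and parallel scale k = cos φ₀ / cos φ (so areas are preserved, h·k = 1).
At 25.6°: h = 1.275, k = 0.7841; principal scales a = 1.275, b = 0.7841.
sin(ω/2) = (a − b)/(a + b) = 0.4913/2.059 = 0.2386, so ω = 2 arcsin(0.2386) ≈ 27.6°.

27.6°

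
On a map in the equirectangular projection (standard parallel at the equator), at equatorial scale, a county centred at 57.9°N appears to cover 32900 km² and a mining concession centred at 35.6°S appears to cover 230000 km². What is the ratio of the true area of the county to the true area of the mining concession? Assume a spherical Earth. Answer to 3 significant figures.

On the plate carrée, areal scale = h·k = 1 × sec φ, so true area = apparent × cos φ.
True area of county: 32900 × cos(57.9°) = 32900 × 0.5314 = 17480 km².
True area of mining concession: 230000 × cos(35.6°) = 230000 × 0.8131 = 187000 km².
Ratio = 17480 / 187000 ≈ 0.0935.

0.0935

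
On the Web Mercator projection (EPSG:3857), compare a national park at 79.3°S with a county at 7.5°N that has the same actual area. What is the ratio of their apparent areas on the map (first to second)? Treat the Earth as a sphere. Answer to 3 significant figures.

Mercator is conformal with k = sec φ, so areal scale = k² = sec²φ.
At 79.3°: sec²(79.3°) = 1/0.1857² = 29.01.
At 7.5°: sec²(7.5°) = 1/0.9914² = 1.017.
Ratio = 29.01/1.017 = cos²(7.5°)/cos²(79.3°) ≈ 28.5.

28.5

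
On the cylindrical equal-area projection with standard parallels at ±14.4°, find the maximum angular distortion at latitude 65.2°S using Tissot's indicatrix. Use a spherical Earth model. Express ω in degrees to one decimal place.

86.3°

Cylindrical equal-area (φ₀ = 14.4°): h = cos φ / cos 14.4° along meridians, k = cos 14.4° / cos φ along parallels; h·k = 1.
At 65.2°: h = 0.4331, k = 2.309; principal scales a = 2.309, b = 0.4331.
sin(ω/2) = (a − b)/(a + b) = 1.876/2.742 = 0.6842, so ω = 2 arcsin(0.6842) ≈ 86.3°.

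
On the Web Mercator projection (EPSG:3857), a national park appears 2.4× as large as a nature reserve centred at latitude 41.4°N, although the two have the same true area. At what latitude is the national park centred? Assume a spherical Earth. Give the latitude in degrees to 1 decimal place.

For equal true areas on Mercator, apparent areas scale as sec²φ, so the ratio is cos²φ₂ / cos²φ₁.
cos²φ₂ / cos²φ₁ = 2.4  ⇒  cos φ₁ = cos 41.4° / √2.4 = 0.7501/1.549 = 0.4842.
φ₁ = arccos(0.4842) ≈ 61.0°.

61.0°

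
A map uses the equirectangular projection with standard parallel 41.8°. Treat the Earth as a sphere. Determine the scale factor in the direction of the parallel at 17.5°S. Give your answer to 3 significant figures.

In the equirectangular projection with standard parallel φ₀ = 41.8° (x = Rλ cos φ₀, y = Rφ), meridians are true-scale (h = 1) and the parallel scale is k = cos φ₀ / cos φ.
k = cos 41.8° / cos 17.5° = 0.7455/0.9537 = 0.7817.

0.782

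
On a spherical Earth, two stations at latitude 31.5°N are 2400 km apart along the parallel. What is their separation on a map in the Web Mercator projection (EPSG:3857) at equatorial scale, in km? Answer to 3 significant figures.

2810 km

The Mercator projection is conformal; its linear scale factor is the same in every direction and equals sec φ = 1/cos φ.
Along the parallel, k = sec 31.5° = 1/0.8526 = 1.173.
Map distance = 2400 × 1.173 ≈ 2810 km.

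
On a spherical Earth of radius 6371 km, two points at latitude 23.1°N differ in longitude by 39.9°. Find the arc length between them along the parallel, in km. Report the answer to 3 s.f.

4080 km

Arc length along a parallel = R cos φ · Δλ (with Δλ in radians).
= 6371 × cos 23.1° × (39.9° × π/180) = 6371 × 0.9198 × 0.6964 ≈ 4080 km.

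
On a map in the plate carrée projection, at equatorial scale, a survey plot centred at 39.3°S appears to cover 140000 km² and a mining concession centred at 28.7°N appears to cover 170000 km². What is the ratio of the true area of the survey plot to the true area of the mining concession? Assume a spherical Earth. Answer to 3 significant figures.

Plate carrée has h = 1 and k = sec φ, giving areal scale sec φ; true area = (apparent area) · cos φ.
True area of survey plot: 140000 × cos(39.3°) = 140000 × 0.7738 = 108300 km².
True area of mining concession: 170000 × cos(28.7°) = 170000 × 0.8771 = 149100 km².
Ratio = 108300 / 149100 ≈ 0.727.

0.727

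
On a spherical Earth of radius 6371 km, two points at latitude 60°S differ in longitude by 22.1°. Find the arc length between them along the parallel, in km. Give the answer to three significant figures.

1230 km

Arc length along a parallel = R cos φ · Δλ (with Δλ in radians).
= 6371 × cos 60° × (22.1° × π/180) = 6371 × 0.5000 × 0.3857 ≈ 1230 km.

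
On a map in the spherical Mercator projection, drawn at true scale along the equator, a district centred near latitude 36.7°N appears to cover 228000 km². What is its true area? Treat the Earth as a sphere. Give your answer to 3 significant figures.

147000 km²

For Mercator, h = k = sec φ (a conformal cylindrical projection has a single point scale, 1/cos φ).
Areal scale = k² = sec²φ = 1/cos²(36.7°) = 1/0.8018² = 1.556.
True area = apparent / (areal scale) = 228000 / 1.556 ≈ 147000 km².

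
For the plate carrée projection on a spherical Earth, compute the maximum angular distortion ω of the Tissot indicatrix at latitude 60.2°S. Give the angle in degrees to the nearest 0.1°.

For the equirectangular projection with φ₀ = 0 (plate carrée), h = 1 along meridians and k = sec φ along parallels.
At 60.2°: h = 1.000, k = 2.012; principal scales a = 2.012, b = 1.000.
sin(ω/2) = (a − b)/(a + b) = 1.012/3.012 = 0.3360, so ω = 2 arcsin(0.3360) ≈ 39.3°.

39.3°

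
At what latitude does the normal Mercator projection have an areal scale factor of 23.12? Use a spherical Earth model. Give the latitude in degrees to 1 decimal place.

Mercator areal scale is sec²φ.
sec²φ = 23.12  ⇒  cos²φ = 0.04325  ⇒  cos φ = 0.2080.
φ = arccos(0.2080) ≈ 78.0°.

78.0°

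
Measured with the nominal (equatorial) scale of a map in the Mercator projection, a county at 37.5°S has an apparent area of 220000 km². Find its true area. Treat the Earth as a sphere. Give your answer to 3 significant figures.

138000 km²

The Mercator projection is conformal; its linear scale factor is the same in every direction and equals sec φ = 1/cos φ.
Areal scale = k² = sec²φ = 1/cos²(37.5°) = 1/0.7934² = 1.589.
True area = apparent / (areal scale) = 220000 / 1.589 ≈ 138000 km².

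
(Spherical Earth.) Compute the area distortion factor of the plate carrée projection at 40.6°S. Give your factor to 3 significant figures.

1.32

Plate carrée maps x = Rλ, y = Rφ. The meridian scale is h = 1 and the parallel scale is k = 1/cos φ = sec φ.
Areal scale = h·k = 1 × sec φ; at 40.6°, h = 1.000, k = 1.317, so h·k = 1.317.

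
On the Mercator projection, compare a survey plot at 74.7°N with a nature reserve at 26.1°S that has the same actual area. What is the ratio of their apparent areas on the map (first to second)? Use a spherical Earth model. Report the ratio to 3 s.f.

Mercator is conformal with k = sec φ, so areal scale = k² = sec²φ.
At 74.7°: sec²(74.7°) = 1/0.2639² = 14.36.
At 26.1°: sec²(26.1°) = 1/0.8980² = 1.240.
Ratio = 14.36/1.240 = cos²(26.1°)/cos²(74.7°) ≈ 11.6.

11.6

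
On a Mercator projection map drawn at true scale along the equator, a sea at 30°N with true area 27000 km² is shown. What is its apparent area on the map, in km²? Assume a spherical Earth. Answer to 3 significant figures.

36000 km²

Mercator is conformal, so the point scale is isotropic: h = k = sec φ = 1/cos φ.
Areal scale = k² = sec²φ = 1/cos²(30°) = 1/0.8660² = 1.333.
Apparent area = 27000 × 1.333 ≈ 36000 km².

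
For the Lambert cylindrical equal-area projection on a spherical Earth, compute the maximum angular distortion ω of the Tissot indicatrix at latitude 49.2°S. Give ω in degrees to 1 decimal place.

The Lambert cylindrical equal-area projection is the cylindrical equal-area projection with its standard parallel at the equator (φ₀ = 0). For cylindrical equal-area with standard parallel φ₀, h = cos φ / cos φ₀ and k = cos φ₀ / cos φ, so h·k = 1.
At 49.2°: h = 0.6534, k = 1.530; principal scales a = 1.530, b = 0.6534.
sin(ω/2) = (a − b)/(a + b) = 0.8770/2.184 = 0.4016, so ω = 2 arcsin(0.4016) ≈ 47.4°.

47.4°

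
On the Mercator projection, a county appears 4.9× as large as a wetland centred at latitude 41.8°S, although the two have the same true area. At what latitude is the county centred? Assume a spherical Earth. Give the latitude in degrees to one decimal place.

70.3°

On Mercator, (apparent₁)/(apparent₂) = sec²φ₁ / sec²φ₂ when true areas are equal.
cos²φ₂ / cos²φ₁ = 4.9  ⇒  cos φ₁ = cos 41.8° / √4.9 = 0.7455/2.214 = 0.3368.
φ₁ = arccos(0.3368) ≈ 70.3°.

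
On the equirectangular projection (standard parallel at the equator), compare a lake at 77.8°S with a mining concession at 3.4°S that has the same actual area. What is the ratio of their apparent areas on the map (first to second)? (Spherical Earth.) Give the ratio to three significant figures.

4.72

For the equirectangular projection with φ₀ = 0 (plate carrée), h = 1 along meridians and k = sec φ along parallels.
Areal scale at 77.8°: h·k = 1.000 × 4.732 = 4.732.
Areal scale at 3.4°: h·k = 1.000 × 1.002 = 1.002.
Ratio = 4.732/1.002 ≈ 4.72.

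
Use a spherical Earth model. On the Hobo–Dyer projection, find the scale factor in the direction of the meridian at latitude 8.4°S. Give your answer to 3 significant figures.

1.25

Hobo–Dyer is a cylindrical equal-area projection with standard parallels at ±37.5°. A cylindrical equal-area projection with standard parallel φ₀ has meridian scale h = cos φ / cos φ₀ and parallel scale k = cos φ₀ / cos φ (so areas are preserved, h·k = 1).
h = cos 8.4° / cos 37.5° = 0.9893/0.7934 = 1.247.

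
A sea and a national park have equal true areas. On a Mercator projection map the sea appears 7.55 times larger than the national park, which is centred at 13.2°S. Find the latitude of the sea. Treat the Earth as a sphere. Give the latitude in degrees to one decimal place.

Mercator areal scale is sec²φ, so apparent-area ratio = sec²φ₁ / sec²φ₂ = cos²φ₂ / cos²φ₁.
cos²φ₂ / cos²φ₁ = 7.55  ⇒  cos φ₁ = cos 13.2° / √7.55 = 0.9736/2.748 = 0.3543.
φ₁ = arccos(0.3543) ≈ 69.2°.

69.2°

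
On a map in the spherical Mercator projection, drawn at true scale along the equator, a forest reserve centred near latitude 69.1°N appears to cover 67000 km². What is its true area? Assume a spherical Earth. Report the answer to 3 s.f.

8530 km²

For Mercator, h = k = sec φ (a conformal cylindrical projection has a single point scale, 1/cos φ).
Areal scale = k² = sec²φ = 1/cos²(69.1°) = 1/0.3567² = 7.858.
True area = apparent / (areal scale) = 67000 / 7.858 ≈ 8530 km².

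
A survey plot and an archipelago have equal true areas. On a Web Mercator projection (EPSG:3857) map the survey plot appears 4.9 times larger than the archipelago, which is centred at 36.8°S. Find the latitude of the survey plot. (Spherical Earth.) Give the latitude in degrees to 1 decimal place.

For equal true areas on Mercator, apparent areas scale as sec²φ, so the ratio is cos²φ₂ / cos²φ₁.
cos²φ₂ / cos²φ₁ = 4.9  ⇒  cos φ₁ = cos 36.8° / √4.9 = 0.8007/2.214 = 0.3617.
φ₁ = arccos(0.3617) ≈ 68.8°.

68.8°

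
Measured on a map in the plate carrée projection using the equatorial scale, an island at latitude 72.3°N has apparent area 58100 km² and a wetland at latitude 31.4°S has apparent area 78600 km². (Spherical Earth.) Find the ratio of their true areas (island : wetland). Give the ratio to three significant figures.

0.263

Plate carrée has h = 1 and k = sec φ, giving areal scale sec φ; true area = (apparent area) · cos φ.
True area of island: 58100 × cos(72.3°) = 58100 × 0.3040 = 17660 km².
True area of wetland: 78600 × cos(31.4°) = 78600 × 0.8536 = 67090 km².
Ratio = 17660 / 67090 ≈ 0.263.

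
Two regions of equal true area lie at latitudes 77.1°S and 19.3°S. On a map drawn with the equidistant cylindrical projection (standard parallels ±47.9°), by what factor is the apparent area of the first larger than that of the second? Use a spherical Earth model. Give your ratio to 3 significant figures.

In the equirectangular projection with standard parallel φ₀ = 47.9° (x = Rλ cos φ₀, y = Rφ), meridians are true-scale (h = 1) and the parallel scale is k = cos φ₀ / cos φ.
Areal scale at 77.1°: h·k = 1.000 × 3.003 = 3.003.
Areal scale at 19.3°: h·k = 1.000 × 0.7103 = 0.7103.
Ratio = 3.003/0.7103 ≈ 4.23.

4.23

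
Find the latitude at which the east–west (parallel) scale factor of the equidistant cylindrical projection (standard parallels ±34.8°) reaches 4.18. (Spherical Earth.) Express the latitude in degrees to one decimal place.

With standard parallel φ₀ = 34.8°, the equirectangular projection gives x = Rλ cos φ₀, y = Rφ, so h = 1 and k = cos 34.8° / cos φ.
k = cos φ₀ / cos φ = 4.18  ⇒  cos φ = cos 34.8° / 4.18 = 0.1964.
φ = arccos(0.1964) ≈ 78.7°.

78.7°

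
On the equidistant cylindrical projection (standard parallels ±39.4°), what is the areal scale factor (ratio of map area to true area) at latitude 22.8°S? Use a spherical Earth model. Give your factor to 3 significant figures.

In the equirectangular projection with standard parallel φ₀ = 39.4° (x = Rλ cos φ₀, y = Rφ), meridians are true-scale (h = 1) and the parallel scale is k = cos φ₀ / cos φ.
Areal scale = h·k = 1 × cos φ₀ / cos φ; at 22.8°, h = 1.000, k = 0.8382, so h·k = 0.8382.

0.838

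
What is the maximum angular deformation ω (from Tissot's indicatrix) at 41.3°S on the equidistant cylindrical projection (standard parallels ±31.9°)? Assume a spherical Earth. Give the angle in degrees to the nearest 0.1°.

7.0°

The equidistant cylindrical projection with φ₀ = 31.9° has h = 1 (meridians true) and k = cos φ₀ / cos φ along parallels.
At 41.3°: h = 1.000, k = 1.130; principal scales a = 1.130, b = 1.000.
sin(ω/2) = (a − b)/(a + b) = 0.1301/2.130 = 0.06106, so ω = 2 arcsin(0.06106) ≈ 7.0°.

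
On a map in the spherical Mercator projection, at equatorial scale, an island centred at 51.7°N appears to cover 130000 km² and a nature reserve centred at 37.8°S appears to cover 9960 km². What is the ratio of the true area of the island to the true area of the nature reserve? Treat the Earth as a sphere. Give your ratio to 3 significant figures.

8.03

Mercator's areal exaggeration is sec²φ; hence true area = (apparent area) · cos²φ.
True area of island: 130000 × cos²(51.7°) = 130000 × 0.3841 = 49940 km².
True area of nature reserve: 9960 × cos²(37.8°) = 9960 × 0.6243 = 6218 km².
Ratio = 49940 / 6218 ≈ 8.03.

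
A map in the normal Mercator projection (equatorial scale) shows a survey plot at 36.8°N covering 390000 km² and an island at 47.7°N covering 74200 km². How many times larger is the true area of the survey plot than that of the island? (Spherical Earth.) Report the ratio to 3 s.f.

Mercator's areal exaggeration is sec²φ; hence true area = (apparent area) · cos²φ.
True area of survey plot: 390000 × cos²(36.8°) = 390000 × 0.6412 = 250100 km².
True area of island: 74200 × cos²(47.7°) = 74200 × 0.4529 = 33610 km².
Ratio = 250100 / 33610 ≈ 7.44.

7.44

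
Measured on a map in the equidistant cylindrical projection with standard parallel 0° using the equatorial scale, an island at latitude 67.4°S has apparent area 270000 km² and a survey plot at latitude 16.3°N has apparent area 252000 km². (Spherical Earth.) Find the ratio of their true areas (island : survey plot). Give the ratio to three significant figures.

Plate carrée has h = 1 and k = sec φ, giving areal scale sec φ; true area = (apparent area) · cos φ.
True area of island: 270000 × cos(67.4°) = 270000 × 0.3843 = 103800 km².
True area of survey plot: 252000 × cos(16.3°) = 252000 × 0.9598 = 241900 km².
Ratio = 103800 / 241900 ≈ 0.429.

0.429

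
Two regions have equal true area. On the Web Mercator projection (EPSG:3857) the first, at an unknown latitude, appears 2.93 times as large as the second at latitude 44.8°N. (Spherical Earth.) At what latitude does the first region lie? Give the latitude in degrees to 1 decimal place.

On Mercator, (apparent₁)/(apparent₂) = sec²φ₁ / sec²φ₂ when true areas are equal.
cos²φ₂ / cos²φ₁ = 2.93  ⇒  cos φ₁ = cos 44.8° / √2.93 = 0.7096/1.712 = 0.4145.
φ₁ = arccos(0.4145) ≈ 65.5°.

65.5°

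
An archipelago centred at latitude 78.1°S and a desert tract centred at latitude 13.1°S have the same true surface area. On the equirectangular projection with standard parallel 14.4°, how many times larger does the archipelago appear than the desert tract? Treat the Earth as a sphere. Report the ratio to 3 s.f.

With standard parallel φ₀ = 14.4°, the equirectangular projection gives x = Rλ cos φ₀, y = Rφ, so h = 1 and k = cos 14.4° / cos φ.
Areal scale at 78.1°: h·k = 1.000 × 4.697 = 4.697.
Areal scale at 13.1°: h·k = 1.000 × 0.9945 = 0.9945.
Ratio = 4.697/0.9945 ≈ 4.72.

4.72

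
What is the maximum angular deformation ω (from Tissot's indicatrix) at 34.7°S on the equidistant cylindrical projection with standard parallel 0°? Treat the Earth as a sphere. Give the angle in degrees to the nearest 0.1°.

11.2°

Plate carrée maps x = Rλ, y = Rφ. The meridian scale is h = 1 and the parallel scale is k = 1/cos φ = sec φ.
At 34.7°: h = 1.000, k = 1.216; principal scales a = 1.216, b = 1.000.
sin(ω/2) = (a − b)/(a + b) = 0.2163/2.216 = 0.09761, so ω = 2 arcsin(0.09761) ≈ 11.2°.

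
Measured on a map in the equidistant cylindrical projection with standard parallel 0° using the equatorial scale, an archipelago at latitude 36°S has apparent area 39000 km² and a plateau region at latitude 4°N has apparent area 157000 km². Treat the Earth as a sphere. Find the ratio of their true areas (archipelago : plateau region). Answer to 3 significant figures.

0.201

On the plate carrée, areal scale = h·k = 1 × sec φ, so true area = apparent × cos φ.
True area of archipelago: 39000 × cos(36°) = 39000 × 0.8090 = 31550 km².
True area of plateau region: 157000 × cos(4°) = 157000 × 0.9976 = 156600 km².
Ratio = 31550 / 156600 ≈ 0.201.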